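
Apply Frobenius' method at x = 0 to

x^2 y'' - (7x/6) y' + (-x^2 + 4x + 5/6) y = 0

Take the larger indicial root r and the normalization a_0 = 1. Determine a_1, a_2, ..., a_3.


Write in Frobenius form y'' + (p(x)/x) y' + (q(x)/x^2) y = 0:
  p(x) = -7/6,  q(x) = -x^2 + 4x + 5/6.
Indicial equation: r(r-1) + (-7/6) r + (5/6) = 0 -> roots r_1 = 5/3, r_2 = 1/2.
Take r = r_1 = 5/3. Let y(x) = x^r sum_{n>=0} a_n x^n with a_0 = 1.
Substitute y = x^r sum a_n x^n and match x^{r+n}. The recurrence is
  D(n) a_n + 4 a_{n-1} - 1 a_{n-2} = 0,  where D(n) = (r+n)(r+n-1) + (-7/6)(r+n) + (5/6).
  a_n = [-4 a_{n-1} + 1 a_{n-2}] / D(n).
Since the indicial polynomial factors as (r - r_1)(r - r_2), D(n) = (r_1 + n - r_1)(r_1 + n - r_2) = n(n + 7/6).
Evaluating step by step (a_0 = 1):
  n = 1: D(1) = 1(1 + 7/6) = 13/6; numerator = -4(1) = -4; a_1 = (-4)/(13/6) = -24/13
  n = 2: D(2) = 2(2 + 7/6) = 19/3; numerator = -4(-24/13) + 1(1) = 109/13; a_2 = (109/13)/(19/3) = 327/247
  n = 3: D(3) = 3(3 + 7/6) = 25/2; numerator = -4(327/247) + 1(-24/13) = -1764/247; a_3 = (-1764/247)/(25/2) = -3528/6175

r = 5/3; a_0 = 1; a_1 = -24/13; a_2 = 327/247; a_3 = -3528/6175


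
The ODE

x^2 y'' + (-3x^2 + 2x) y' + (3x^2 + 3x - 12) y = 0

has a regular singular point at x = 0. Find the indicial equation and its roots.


Divide by x^2 to reach normal form y'' + P_1(x) y' + P_2(x) y = 0 with P_1(x) = -3 + 2/x and P_2(x) = 3 + 3/x - 12/x^2.
x = 0 is a singular point because the y'-coefficient -3 + 2/x has a pole at x = 0 and the y-coefficient 3 + 3/x - 12/x^2 has a pole at x = 0.
It is a regular singular point because x P_1(x) = p(x) = 2 - 3x and x^2 P_2(x) = q(x) = 3x^2 + 3x - 12 are polynomials, hence analytic at x = 0.
p(0) = 2,  q(0) = -12.
Indicial equation: r(r-1) + p(0) r + q(0) = 0, i.e. r^2 + (p(0) - 1) r + q(0) = 0, i.e. r^2 + 1 r - 12 = 0.
Discriminant: (1)^2 - 4(-12) = 49, so r = (-1 ± 7)/2.
Solving: r_1 = 3, r_2 = -4.

indicial: r^2 + 1 r - 12 = 0; roots r_1 = 3, r_2 = -4


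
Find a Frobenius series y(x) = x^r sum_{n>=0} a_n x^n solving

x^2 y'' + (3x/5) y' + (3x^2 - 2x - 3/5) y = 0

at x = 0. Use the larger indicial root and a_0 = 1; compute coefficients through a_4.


Write in Frobenius form y'' + (p(x)/x) y' + (q(x)/x^2) y = 0:
  p(x) = 3/5,  q(x) = 3x^2 - 2x - 3/5.
Indicial equation: r(r-1) + (3/5) r + (-3/5) = 0 -> roots r_1 = 1, r_2 = -3/5.
Take r = r_1 = 1. Let y(x) = x^r sum_{n>=0} a_n x^n with a_0 = 1.
Substitute y = x^r sum a_n x^n and match x^{r+n}. The recurrence is
  D(n) a_n - 2 a_{n-1} + 3 a_{n-2} = 0,  where D(n) = (r+n)(r+n-1) + (3/5)(r+n) + (-3/5).
  a_n = [2 a_{n-1} - 3 a_{n-2}] / D(n).
Since the indicial polynomial factors as (r - r_1)(r - r_2), D(n) = (r_1 + n - r_1)(r_1 + n - r_2) = n(n + 8/5).
Evaluating step by step (a_0 = 1):
  n = 1: D(1) = 1(1 + 8/5) = 13/5; numerator = 2(1) = 2; a_1 = (2)/(13/5) = 10/13
  n = 2: D(2) = 2(2 + 8/5) = 36/5; numerator = 2(10/13) - 3(1) = -19/13; a_2 = (-19/13)/(36/5) = -95/468
  n = 3: D(3) = 3(3 + 8/5) = 69/5; numerator = 2(-95/468) - 3(10/13) = -635/234; a_3 = (-635/234)/(69/5) = -3175/16146
  n = 4: D(4) = 4(4 + 8/5) = 112/5; numerator = 2(-3175/16146) - 3(-95/468) = 6965/32292; a_4 = (6965/32292)/(112/5) = 4975/516672

r = 1; a_0 = 1; a_1 = 10/13; a_2 = -95/468; a_3 = -3175/16146; a_4 = 4975/516672


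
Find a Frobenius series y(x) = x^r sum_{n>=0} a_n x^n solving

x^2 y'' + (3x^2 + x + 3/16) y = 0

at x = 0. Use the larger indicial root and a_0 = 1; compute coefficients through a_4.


Write in Frobenius form y'' + (p(x)/x) y' + (q(x)/x^2) y = 0:
  p(x) = 0,  q(x) = 3x^2 + x + 3/16.
Indicial equation: r(r-1) + (0) r + (3/16) = 0 -> roots r_1 = 3/4, r_2 = 1/4.
Take r = r_1 = 3/4. Let y(x) = x^r sum_{n>=0} a_n x^n with a_0 = 1.
Substitute y = x^r sum a_n x^n and match x^{r+n}. The recurrence is
  D(n) a_n + 1 a_{n-1} + 3 a_{n-2} = 0,  where D(n) = (r+n)(r+n-1) + (0)(r+n) + (3/16).
  a_n = [-1 a_{n-1} - 3 a_{n-2}] / D(n).
Since the indicial polynomial factors as (r - r_1)(r - r_2), D(n) = (r_1 + n - r_1)(r_1 + n - r_2) = n(n + 1/2).
Evaluating step by step (a_0 = 1):
  n = 1: D(1) = 1(1 + 1/2) = 3/2; numerator = -1(1) = -1; a_1 = (-1)/(3/2) = -2/3
  n = 2: D(2) = 2(2 + 1/2) = 5; numerator = -1(-2/3) - 3(1) = -7/3; a_2 = (-7/3)/(5) = -7/15
  n = 3: D(3) = 3(3 + 1/2) = 21/2; numerator = -1(-7/15) - 3(-2/3) = 37/15; a_3 = (37/15)/(21/2) = 74/315
  n = 4: D(4) = 4(4 + 1/2) = 18; numerator = -1(74/315) - 3(-7/15) = 367/315; a_4 = (367/315)/(18) = 367/5670

r = 3/4; a_0 = 1; a_1 = -2/3; a_2 = -7/15; a_3 = 74/315; a_4 = 367/5670


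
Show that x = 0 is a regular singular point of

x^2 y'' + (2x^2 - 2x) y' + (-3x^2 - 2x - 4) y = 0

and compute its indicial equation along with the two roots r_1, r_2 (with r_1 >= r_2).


Divide by x^2 to reach normal form y'' + P_1(x) y' + P_2(x) y = 0 with P_1(x) = 2 - 2/x and P_2(x) = -3 - 2/x - 4/x^2.
x = 0 is a singular point because the y'-coefficient 2 - 2/x has a pole at x = 0 and the y-coefficient -3 - 2/x - 4/x^2 has a pole at x = 0.
It is a regular singular point because x P_1(x) = p(x) = 2x - 2 and x^2 P_2(x) = q(x) = -3x^2 - 2x - 4 are polynomials, hence analytic at x = 0.
p(0) = -2,  q(0) = -4.
Indicial equation: r(r-1) + p(0) r + q(0) = 0, i.e. r^2 + (p(0) - 1) r + q(0) = 0, i.e. r^2 - 3 r - 4 = 0.
Discriminant: (-3)^2 - 4(-4) = 25, so r = (3 ± 5)/2.
Solving: r_1 = 4, r_2 = -1.

indicial: r^2 - 3 r - 4 = 0; roots r_1 = 4, r_2 = -1


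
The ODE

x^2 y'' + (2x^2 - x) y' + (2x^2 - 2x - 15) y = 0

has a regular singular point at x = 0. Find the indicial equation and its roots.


Divide by x^2 to reach normal form y'' + P_1(x) y' + P_2(x) y = 0 with P_1(x) = 2 - 1/x and P_2(x) = 2 - 2/x - 15/x^2.
x = 0 is a singular point because the y'-coefficient 2 - 1/x has a pole at x = 0 and the y-coefficient 2 - 2/x - 15/x^2 has a pole at x = 0.
It is a regular singular point because x P_1(x) = p(x) = 2x - 1 and x^2 P_2(x) = q(x) = 2x^2 - 2x - 15 are polynomials, hence analytic at x = 0.
p(0) = -1,  q(0) = -15.
Indicial equation: r(r-1) + p(0) r + q(0) = 0, i.e. r^2 + (p(0) - 1) r + q(0) = 0, i.e. r^2 - 2 r - 15 = 0.
Discriminant: (-2)^2 - 4(-15) = 64, so r = (2 ± 8)/2.
Solving: r_1 = 5, r_2 = -3.

indicial: r^2 - 2 r - 15 = 0; roots r_1 = 5, r_2 = -3


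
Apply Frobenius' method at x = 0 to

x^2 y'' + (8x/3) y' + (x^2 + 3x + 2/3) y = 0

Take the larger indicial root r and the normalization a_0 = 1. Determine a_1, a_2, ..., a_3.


Write in Frobenius form y'' + (p(x)/x) y' + (q(x)/x^2) y = 0:
  p(x) = 8/3,  q(x) = x^2 + 3x + 2/3.
Indicial equation: r(r-1) + (8/3) r + (2/3) = 0 -> roots r_1 = -2/3, r_2 = -1.
Take r = r_1 = -2/3. Let y(x) = x^r sum_{n>=0} a_n x^n with a_0 = 1.
Substitute y = x^r sum a_n x^n and match x^{r+n}. The recurrence is
  D(n) a_n + 3 a_{n-1} + 1 a_{n-2} = 0,  where D(n) = (r+n)(r+n-1) + (8/3)(r+n) + (2/3).
  a_n = [-3 a_{n-1} - 1 a_{n-2}] / D(n).
Since the indicial polynomial factors as (r - r_1)(r - r_2), D(n) = (r_1 + n - r_1)(r_1 + n - r_2) = n(n + 1/3).
Evaluating step by step (a_0 = 1):
  n = 1: D(1) = 1(1 + 1/3) = 4/3; numerator = -3(1) = -3; a_1 = (-3)/(4/3) = -9/4
  n = 2: D(2) = 2(2 + 1/3) = 14/3; numerator = -3(-9/4) - 1(1) = 23/4; a_2 = (23/4)/(14/3) = 69/56
  n = 3: D(3) = 3(3 + 1/3) = 10; numerator = -3(69/56) - 1(-9/4) = -81/56; a_3 = (-81/56)/(10) = -81/560

r = -2/3; a_0 = 1; a_1 = -9/4; a_2 = 69/56; a_3 = -81/560


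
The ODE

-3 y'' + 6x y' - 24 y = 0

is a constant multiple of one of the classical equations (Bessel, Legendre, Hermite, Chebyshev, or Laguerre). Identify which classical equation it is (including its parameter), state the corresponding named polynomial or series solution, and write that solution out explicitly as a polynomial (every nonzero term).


All three coefficients share the factor -3; dividing through by -3 gives  y'' - 2x y' + 8 y = 0.
This matches the Hermite equation y'' - 2x y' + 2n y = 0 with 2n = 8, so n = 4; the polynomial solution is H_4(x).
With y = sum_k a_k x^k, matching x^k gives (k+2)(k+1) a_{k+2} = 2(k - n) a_k = 2(k - 4) a_k. The right side vanishes at k = 4, so the series with the parity of 4 terminates at degree 4.
Standard normalization: leading coefficient of H_n is 2^n, so a_4 = 2^4 = 16. Work downward with a_k = (k+1)(k+2) a_{k+2} / (2(k - n)):
  a_2 = (3)(4)(16) / (2(2 - 4)) = 192/(-4) = -48
  a_0 = (1)(2)(-48) / (2(0 - 4)) = -96/(-8) = 12
Hence H_4(x) = 16 x^4 - 48 x^2 + 12.

H_4(x); series = 16 x^4 - 48 x^2 + 12


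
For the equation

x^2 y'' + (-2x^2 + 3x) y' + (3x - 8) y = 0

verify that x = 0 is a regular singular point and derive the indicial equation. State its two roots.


Divide by x^2 to reach normal form y'' + P_1(x) y' + P_2(x) y = 0 with P_1(x) = -2 + 3/x and P_2(x) = 3/x - 8/x^2.
x = 0 is a singular point because the y'-coefficient -2 + 3/x has a pole at x = 0 and the y-coefficient 3/x - 8/x^2 has a pole at x = 0.
It is a regular singular point because x P_1(x) = p(x) = 3 - 2x and x^2 P_2(x) = q(x) = 3x - 8 are polynomials, hence analytic at x = 0.
p(0) = 3,  q(0) = -8.
Indicial equation: r(r-1) + p(0) r + q(0) = 0, i.e. r^2 + (p(0) - 1) r + q(0) = 0, i.e. r^2 + 2 r - 8 = 0.
Discriminant: (2)^2 - 4(-8) = 36, so r = (-2 ± 6)/2.
Solving: r_1 = 2, r_2 = -4.

indicial: r^2 + 2 r - 8 = 0; roots r_1 = 2, r_2 = -4


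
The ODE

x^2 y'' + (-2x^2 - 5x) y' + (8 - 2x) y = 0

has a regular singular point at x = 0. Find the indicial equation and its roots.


Divide by x^2 to reach normal form y'' + P_1(x) y' + P_2(x) y = 0 with P_1(x) = -2 - 5/x and P_2(x) = -2/x + 8/x^2.
x = 0 is a singular point because the y'-coefficient -2 - 5/x has a pole at x = 0 and the y-coefficient -2/x + 8/x^2 has a pole at x = 0.
It is a regular singular point because x P_1(x) = p(x) = -2x - 5 and x^2 P_2(x) = q(x) = 8 - 2x are polynomials, hence analytic at x = 0.
p(0) = -5,  q(0) = 8.
Indicial equation: r(r-1) + p(0) r + q(0) = 0, i.e. r^2 + (p(0) - 1) r + q(0) = 0, i.e. r^2 - 6 r + 8 = 0.
Discriminant: (-6)^2 - 4(8) = 4, so r = (6 ± 2)/2.
Solving: r_1 = 4, r_2 = 2.

indicial: r^2 - 6 r + 8 = 0; roots r_1 = 4, r_2 = 2


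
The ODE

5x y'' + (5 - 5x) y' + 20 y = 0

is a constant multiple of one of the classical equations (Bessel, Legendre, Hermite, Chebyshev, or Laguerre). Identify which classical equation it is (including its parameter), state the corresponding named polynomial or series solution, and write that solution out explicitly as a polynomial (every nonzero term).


All three coefficients share the factor 5; dividing through by 5 gives  x y'' + (1 - x) y' + 4 y = 0.
This matches the Laguerre equation x y'' + (1 - x) y' + n y = 0 with n = 4; the polynomial solution is L_4(x).
With y = sum_k a_k x^k, matching x^k gives (k+1)k a_{k+1} + (k+1) a_{k+1} - k a_k + n a_k = 0, i.e. (k+1)^2 a_{k+1} = (k - n) a_k = (k - 4) a_k. The right side vanishes at k = 4, so the series terminates at degree 4.
Standard normalization L_n(0) = 1 gives a_0 = 1. Work upward with a_{k+1} = (k - 4) a_k / (k+1)^2:
  a_1 = (0 - 4)(1) / 1^2 = -4/1 = -4
  a_2 = (1 - 4)(-4) / 2^2 = 12/4 = 3
  a_3 = (2 - 4)(3) / 3^2 = -6/9 = -2/3
  a_4 = (3 - 4)(-2/3) / 4^2 = (2/3)/16 = 1/24
Hence L_4(x) = x^4/24 - 2 x^3/3 + 3 x^2 - 4 x + 1.

L_4(x); series = x^4/24 - 2 x^3/3 + 3 x^2 - 4 x + 1


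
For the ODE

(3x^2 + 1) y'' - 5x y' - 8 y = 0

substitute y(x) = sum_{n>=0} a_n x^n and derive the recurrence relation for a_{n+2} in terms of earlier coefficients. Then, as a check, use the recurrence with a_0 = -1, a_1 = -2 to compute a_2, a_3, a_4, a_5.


Substitute y = sum_n a_n x^n.
(1 + 3 x^2) y'' contributes (n+2)(n+1) a_{n+2} + 3 n(n-1) a_n at x^n.
-5 x y'(x) contributes -5 n a_n at x^n.
-8 y(x) contributes -8 a_n at x^n.
Matching x^n: (n+2)(n+1) a_{n+2} + (3 n(n-1) - 5 n - 8) a_n = 0.
Thus a_{n+2} = (-3 n(n-1) + 5 n + 8) / ((n+1)(n+2)) * a_n.

Check with a_0 = -1, a_1 = -2 (apply the recurrence for n = 0, 1, 2, 3): a_0 = -1, a_1 = -2, a_2 = -4, a_3 = -13/3, a_4 = -4, a_5 = -13/12.

a_(n+2) = (-3 n(n-1) + 5 n + 8) / ((n+1)(n+2)) * a_n; check: a_0 = -1, a_1 = -2, a_2 = -4, a_3 = -13/3, a_4 = -4, a_5 = -13/12


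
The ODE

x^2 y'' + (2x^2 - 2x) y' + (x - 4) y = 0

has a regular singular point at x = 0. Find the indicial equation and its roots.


Divide by x^2 to reach normal form y'' + P_1(x) y' + P_2(x) y = 0 with P_1(x) = 2 - 2/x and P_2(x) = 1/x - 4/x^2.
x = 0 is a singular point because the y'-coefficient 2 - 2/x has a pole at x = 0 and the y-coefficient 1/x - 4/x^2 has a pole at x = 0.
It is a regular singular point because x P_1(x) = p(x) = 2x - 2 and x^2 P_2(x) = q(x) = x - 4 are polynomials, hence analytic at x = 0.
p(0) = -2,  q(0) = -4.
Indicial equation: r(r-1) + p(0) r + q(0) = 0, i.e. r^2 + (p(0) - 1) r + q(0) = 0, i.e. r^2 - 3 r - 4 = 0.
Discriminant: (-3)^2 - 4(-4) = 25, so r = (3 ± 5)/2.
Solving: r_1 = 4, r_2 = -1.

indicial: r^2 - 3 r - 4 = 0; roots r_1 = 4, r_2 = -1


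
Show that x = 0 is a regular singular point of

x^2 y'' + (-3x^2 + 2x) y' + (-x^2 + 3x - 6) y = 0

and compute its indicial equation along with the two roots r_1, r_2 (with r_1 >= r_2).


Divide by x^2 to reach normal form y'' + P_1(x) y' + P_2(x) y = 0 with P_1(x) = -3 + 2/x and P_2(x) = -1 + 3/x - 6/x^2.
x = 0 is a singular point because the y'-coefficient -3 + 2/x has a pole at x = 0 and the y-coefficient -1 + 3/x - 6/x^2 has a pole at x = 0.
It is a regular singular point because x P_1(x) = p(x) = 2 - 3x and x^2 P_2(x) = q(x) = -x^2 + 3x - 6 are polynomials, hence analytic at x = 0.
p(0) = 2,  q(0) = -6.
Indicial equation: r(r-1) + p(0) r + q(0) = 0, i.e. r^2 + (p(0) - 1) r + q(0) = 0, i.e. r^2 + 1 r - 6 = 0.
Discriminant: (1)^2 - 4(-6) = 25, so r = (-1 ± 5)/2.
Solving: r_1 = 2, r_2 = -3.

indicial: r^2 + 1 r - 6 = 0; roots r_1 = 2, r_2 = -3


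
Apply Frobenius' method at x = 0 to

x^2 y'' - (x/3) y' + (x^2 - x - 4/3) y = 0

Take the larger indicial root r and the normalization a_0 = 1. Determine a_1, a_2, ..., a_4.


Write in Frobenius form y'' + (p(x)/x) y' + (q(x)/x^2) y = 0:
  p(x) = -1/3,  q(x) = x^2 - x - 4/3.
Indicial equation: r(r-1) + (-1/3) r + (-4/3) = 0 -> roots r_1 = 2, r_2 = -2/3.
Take r = r_1 = 2. Let y(x) = x^r sum_{n>=0} a_n x^n with a_0 = 1.
Substitute y = x^r sum a_n x^n and match x^{r+n}. The recurrence is
  D(n) a_n - 1 a_{n-1} + 1 a_{n-2} = 0,  where D(n) = (r+n)(r+n-1) + (-1/3)(r+n) + (-4/3).
  a_n = [1 a_{n-1} - 1 a_{n-2}] / D(n).
Since the indicial polynomial factors as (r - r_1)(r - r_2), D(n) = (r_1 + n - r_1)(r_1 + n - r_2) = n(n + 8/3).
Evaluating step by step (a_0 = 1):
  n = 1: D(1) = 1(1 + 8/3) = 11/3; numerator = 1(1) = 1; a_1 = (1)/(11/3) = 3/11
  n = 2: D(2) = 2(2 + 8/3) = 28/3; numerator = 1(3/11) - 1(1) = -8/11; a_2 = (-8/11)/(28/3) = -6/77
  n = 3: D(3) = 3(3 + 8/3) = 17; numerator = 1(-6/77) - 1(3/11) = -27/77; a_3 = (-27/77)/(17) = -27/1309
  n = 4: D(4) = 4(4 + 8/3) = 80/3; numerator = 1(-27/1309) - 1(-6/77) = 75/1309; a_4 = (75/1309)/(80/3) = 45/20944

r = 2; a_0 = 1; a_1 = 3/11; a_2 = -6/77; a_3 = -27/1309; a_4 = 45/20944


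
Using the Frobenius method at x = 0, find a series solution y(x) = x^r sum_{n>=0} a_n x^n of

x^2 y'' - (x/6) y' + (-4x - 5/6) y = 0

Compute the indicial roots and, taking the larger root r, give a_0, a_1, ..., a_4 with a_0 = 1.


Write in Frobenius form y'' + (p(x)/x) y' + (q(x)/x^2) y = 0:
  p(x) = -1/6,  q(x) = -4x - 5/6.
Indicial equation: r(r-1) + (-1/6) r + (-5/6) = 0 -> roots r_1 = 5/3, r_2 = -1/2.
Take r = r_1 = 5/3. Let y(x) = x^r sum_{n>=0} a_n x^n with a_0 = 1.
Substitute y = x^r sum a_n x^n and match x^{r+n}. The recurrence is
  D(n) a_n - 4 a_{n-1} = 0,  where D(n) = (r+n)(r+n-1) + (-1/6)(r+n) + (-5/6).
  a_n = 4 / D(n) * a_{n-1}.
Since the indicial polynomial factors as (r - r_1)(r - r_2), D(n) = (r_1 + n - r_1)(r_1 + n - r_2) = n(n + 13/6).
Evaluating step by step (a_0 = 1):
  n = 1: D(1) = 1(1 + 13/6) = 19/6; numerator = 4(1) = 4; a_1 = (4)/(19/6) = 24/19
  n = 2: D(2) = 2(2 + 13/6) = 25/3; numerator = 4(24/19) = 96/19; a_2 = (96/19)/(25/3) = 288/475
  n = 3: D(3) = 3(3 + 13/6) = 31/2; numerator = 4(288/475) = 1152/475; a_3 = (1152/475)/(31/2) = 2304/14725
  n = 4: D(4) = 4(4 + 13/6) = 74/3; numerator = 4(2304/14725) = 9216/14725; a_4 = (9216/14725)/(74/3) = 13824/544825

r = 5/3; a_0 = 1; a_1 = 24/19; a_2 = 288/475; a_3 = 2304/14725; a_4 = 13824/544825


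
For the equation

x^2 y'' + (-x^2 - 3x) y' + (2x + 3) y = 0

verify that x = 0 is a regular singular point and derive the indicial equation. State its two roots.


Divide by x^2 to reach normal form y'' + P_1(x) y' + P_2(x) y = 0 with P_1(x) = -1 - 3/x and P_2(x) = 2/x + 3/x^2.
x = 0 is a singular point because the y'-coefficient -1 - 3/x has a pole at x = 0 and the y-coefficient 2/x + 3/x^2 has a pole at x = 0.
It is a regular singular point because x P_1(x) = p(x) = -x - 3 and x^2 P_2(x) = q(x) = 2x + 3 are polynomials, hence analytic at x = 0.
p(0) = -3,  q(0) = 3.
Indicial equation: r(r-1) + p(0) r + q(0) = 0, i.e. r^2 + (p(0) - 1) r + q(0) = 0, i.e. r^2 - 4 r + 3 = 0.
Discriminant: (-4)^2 - 4(3) = 4, so r = (4 ± 2)/2.
Solving: r_1 = 3, r_2 = 1.

indicial: r^2 - 4 r + 3 = 0; roots r_1 = 3, r_2 = 1


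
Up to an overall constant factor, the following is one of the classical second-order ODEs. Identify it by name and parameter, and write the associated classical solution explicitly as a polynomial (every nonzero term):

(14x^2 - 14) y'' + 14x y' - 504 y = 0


All three coefficients share the factor -14; dividing through by -14 gives  (1 - x^2) y'' - x y' + 36 y = 0.
This matches the Chebyshev equation (1 - x^2) y'' - x y' + n^2 y = 0 (note the -x y' term, not -2x y') with n^2 = 36, so n = 6; the polynomial solution is T_6(x).
With y = sum_k a_k x^k, matching x^k gives (k+2)(k+1) a_{k+2} = (k^2 - n^2) a_k = (k - 6)(k + 6) a_k. The right side vanishes at k = 6, so the series with the parity of 6 terminates at degree 6.
Standard normalization: leading coefficient of T_n is 2^(n-1), so a_6 = 2^5 = 32. Work downward with a_k = (k+1)(k+2) a_{k+2} / ((k - 6)(k + 6)):
  a_4 = (5)(6)(32) / ((4 - 6)(4 + 6)) = 960/(-20) = -48
  a_2 = (3)(4)(-48) / ((2 - 6)(2 + 6)) = -576/(-32) = 18
  a_0 = (1)(2)(18) / ((0 - 6)(0 + 6)) = 36/(-36) = -1
Hence T_6(x) = 32 x^6 - 48 x^4 + 18 x^2 - 1.

T_6(x); series = 32 x^6 - 48 x^4 + 18 x^2 - 1


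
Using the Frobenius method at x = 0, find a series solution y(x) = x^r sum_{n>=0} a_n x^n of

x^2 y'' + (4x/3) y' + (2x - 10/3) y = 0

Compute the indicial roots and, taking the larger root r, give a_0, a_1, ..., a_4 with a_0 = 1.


Write in Frobenius form y'' + (p(x)/x) y' + (q(x)/x^2) y = 0:
  p(x) = 4/3,  q(x) = 2x - 10/3.
Indicial equation: r(r-1) + (4/3) r + (-10/3) = 0 -> roots r_1 = 5/3, r_2 = -2.
Take r = r_1 = 5/3. Let y(x) = x^r sum_{n>=0} a_n x^n with a_0 = 1.
Substitute y = x^r sum a_n x^n and match x^{r+n}. The recurrence is
  D(n) a_n + 2 a_{n-1} = 0,  where D(n) = (r+n)(r+n-1) + (4/3)(r+n) + (-10/3).
  a_n = -2 / D(n) * a_{n-1}.
Since the indicial polynomial factors as (r - r_1)(r - r_2), D(n) = (r_1 + n - r_1)(r_1 + n - r_2) = n(n + 11/3).
Evaluating step by step (a_0 = 1):
  n = 1: D(1) = 1(1 + 11/3) = 14/3; numerator = -2(1) = -2; a_1 = (-2)/(14/3) = -3/7
  n = 2: D(2) = 2(2 + 11/3) = 34/3; numerator = -2(-3/7) = 6/7; a_2 = (6/7)/(34/3) = 9/119
  n = 3: D(3) = 3(3 + 11/3) = 20; numerator = -2(9/119) = -18/119; a_3 = (-18/119)/(20) = -9/1190
  n = 4: D(4) = 4(4 + 11/3) = 92/3; numerator = -2(-9/1190) = 9/595; a_4 = (9/595)/(92/3) = 27/54740

r = 5/3; a_0 = 1; a_1 = -3/7; a_2 = 9/119; a_3 = -9/1190; a_4 = 27/54740


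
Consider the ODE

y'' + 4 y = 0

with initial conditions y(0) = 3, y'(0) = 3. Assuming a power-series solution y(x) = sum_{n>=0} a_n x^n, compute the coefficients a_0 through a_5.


Ansatz: y(x) = sum_{n>=0} a_n x^n, so y'(x) = sum_{n>=1} n a_n x^(n-1) and y''(x) = sum_{n>=2} n(n-1) a_n x^(n-2).
Substitute into P(x) y'' + Q(x) y' + R(x) y = 0 with P(x) = 1, Q(x) = 0, R(x) = 4, and match powers of x.
Initial conditions: a_0 = 3, a_1 = 3.
Setting the coefficient of each power of x to zero and solving order by order (substituting the coefficients already found):
  x^0: 2 a_2 + 4 a_0 = 0  ->  2 a_2 = -4 a_0 = -12  ->  a_2 = -6
  x^1: 6 a_3 + 4 a_1 = 0  ->  6 a_3 = -4 a_1 = -12  ->  a_3 = -2
  x^2: 12 a_4 + 4 a_2 = 0  ->  12 a_4 = -4 a_2 = 24  ->  a_4 = 2
  x^3: 20 a_5 + 4 a_3 = 0  ->  20 a_5 = -4 a_3 = 8  ->  a_5 = 2/5
Truncated series: y(x) = 3 + 3 x - 6 x^2 - 2 x^3 + 2 x^4 + (2/5) x^5 + O(x^6).

a_0 = 3; a_1 = 3; a_2 = -6; a_3 = -2; a_4 = 2; a_5 = 2/5


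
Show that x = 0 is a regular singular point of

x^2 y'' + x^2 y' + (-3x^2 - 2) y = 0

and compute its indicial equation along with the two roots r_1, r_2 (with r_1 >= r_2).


Divide by x^2 to reach normal form y'' + P_1(x) y' + P_2(x) y = 0 with P_1(x) = 1 and P_2(x) = -3 - 2/x^2.
x = 0 is a singular point because the y-coefficient -3 - 2/x^2 has a pole at x = 0.
It is a regular singular point because x P_1(x) = p(x) = x and x^2 P_2(x) = q(x) = -3x^2 - 2 are polynomials, hence analytic at x = 0.
p(0) = 0,  q(0) = -2.
Indicial equation: r(r-1) + p(0) r + q(0) = 0, i.e. r^2 + (p(0) - 1) r + q(0) = 0, i.e. r^2 - 1 r - 2 = 0.
Discriminant: (-1)^2 - 4(-2) = 9, so r = (1 ± 3)/2.
Solving: r_1 = 2, r_2 = -1.

indicial: r^2 - 1 r - 2 = 0; roots r_1 = 2, r_2 = -1


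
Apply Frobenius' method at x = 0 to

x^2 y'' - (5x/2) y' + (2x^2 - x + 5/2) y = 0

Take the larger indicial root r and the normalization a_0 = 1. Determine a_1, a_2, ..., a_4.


Write in Frobenius form y'' + (p(x)/x) y' + (q(x)/x^2) y = 0:
  p(x) = -5/2,  q(x) = 2x^2 - x + 5/2.
Indicial equation: r(r-1) + (-5/2) r + (5/2) = 0 -> roots r_1 = 5/2, r_2 = 1.
Take r = r_1 = 5/2. Let y(x) = x^r sum_{n>=0} a_n x^n with a_0 = 1.
Substitute y = x^r sum a_n x^n and match x^{r+n}. The recurrence is
  D(n) a_n - 1 a_{n-1} + 2 a_{n-2} = 0,  where D(n) = (r+n)(r+n-1) + (-5/2)(r+n) + (5/2).
  a_n = [1 a_{n-1} - 2 a_{n-2}] / D(n).
Since the indicial polynomial factors as (r - r_1)(r - r_2), D(n) = (r_1 + n - r_1)(r_1 + n - r_2) = n(n + 3/2).
Evaluating step by step (a_0 = 1):
  n = 1: D(1) = 1(1 + 3/2) = 5/2; numerator = 1(1) = 1; a_1 = (1)/(5/2) = 2/5
  n = 2: D(2) = 2(2 + 3/2) = 7; numerator = 1(2/5) - 2(1) = -8/5; a_2 = (-8/5)/(7) = -8/35
  n = 3: D(3) = 3(3 + 3/2) = 27/2; numerator = 1(-8/35) - 2(2/5) = -36/35; a_3 = (-36/35)/(27/2) = -8/105
  n = 4: D(4) = 4(4 + 3/2) = 22; numerator = 1(-8/105) - 2(-8/35) = 8/21; a_4 = (8/21)/(22) = 4/231

r = 5/2; a_0 = 1; a_1 = 2/5; a_2 = -8/35; a_3 = -8/105; a_4 = 4/231


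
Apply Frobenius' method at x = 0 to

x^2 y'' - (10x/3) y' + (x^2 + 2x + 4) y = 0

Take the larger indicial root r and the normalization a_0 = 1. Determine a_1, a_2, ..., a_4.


Write in Frobenius form y'' + (p(x)/x) y' + (q(x)/x^2) y = 0:
  p(x) = -10/3,  q(x) = x^2 + 2x + 4.
Indicial equation: r(r-1) + (-10/3) r + (4) = 0 -> roots r_1 = 3, r_2 = 4/3.
Take r = r_1 = 3. Let y(x) = x^r sum_{n>=0} a_n x^n with a_0 = 1.
Substitute y = x^r sum a_n x^n and match x^{r+n}. The recurrence is
  D(n) a_n + 2 a_{n-1} + 1 a_{n-2} = 0,  where D(n) = (r+n)(r+n-1) + (-10/3)(r+n) + (4).
  a_n = [-2 a_{n-1} - 1 a_{n-2}] / D(n).
Since the indicial polynomial factors as (r - r_1)(r - r_2), D(n) = (r_1 + n - r_1)(r_1 + n - r_2) = n(n + 5/3).
Evaluating step by step (a_0 = 1):
  n = 1: D(1) = 1(1 + 5/3) = 8/3; numerator = -2(1) = -2; a_1 = (-2)/(8/3) = -3/4
  n = 2: D(2) = 2(2 + 5/3) = 22/3; numerator = -2(-3/4) - 1(1) = 1/2; a_2 = (1/2)/(22/3) = 3/44
  n = 3: D(3) = 3(3 + 5/3) = 14; numerator = -2(3/44) - 1(-3/4) = 27/44; a_3 = (27/44)/(14) = 27/616
  n = 4: D(4) = 4(4 + 5/3) = 68/3; numerator = -2(27/616) - 1(3/44) = -12/77; a_4 = (-12/77)/(68/3) = -9/1309

r = 3; a_0 = 1; a_1 = -3/4; a_2 = 3/44; a_3 = 27/616; a_4 = -9/1309


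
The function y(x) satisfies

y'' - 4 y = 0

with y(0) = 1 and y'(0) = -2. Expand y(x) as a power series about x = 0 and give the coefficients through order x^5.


Ansatz: y(x) = sum_{n>=0} a_n x^n, so y'(x) = sum_{n>=1} n a_n x^(n-1) and y''(x) = sum_{n>=2} n(n-1) a_n x^(n-2).
Substitute into P(x) y'' + Q(x) y' + R(x) y = 0 with P(x) = 1, Q(x) = 0, R(x) = -4, and match powers of x.
Initial conditions: a_0 = 1, a_1 = -2.
Setting the coefficient of each power of x to zero and solving order by order (substituting the coefficients already found):
  x^0: 2 a_2 - 4 a_0 = 0  ->  2 a_2 = 4 a_0 = 4  ->  a_2 = 2
  x^1: 6 a_3 - 4 a_1 = 0  ->  6 a_3 = 4 a_1 = -8  ->  a_3 = -4/3
  x^2: 12 a_4 - 4 a_2 = 0  ->  12 a_4 = 4 a_2 = 8  ->  a_4 = 2/3
  x^3: 20 a_5 - 4 a_3 = 0  ->  20 a_5 = 4 a_3 = -16/3  ->  a_5 = -4/15
Truncated series: y(x) = 1 - 2 x + 2 x^2 - (4/3) x^3 + (2/3) x^4 - (4/15) x^5 + O(x^6).

a_0 = 1; a_1 = -2; a_2 = 2; a_3 = -4/3; a_4 = 2/3; a_5 = -4/15


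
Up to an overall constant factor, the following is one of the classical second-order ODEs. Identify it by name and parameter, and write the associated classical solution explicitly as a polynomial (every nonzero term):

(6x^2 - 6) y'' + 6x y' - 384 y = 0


All three coefficients share the factor -6; dividing through by -6 gives  (1 - x^2) y'' - x y' + 64 y = 0.
This matches the Chebyshev equation (1 - x^2) y'' - x y' + n^2 y = 0 (note the -x y' term, not -2x y') with n^2 = 64, so n = 8; the polynomial solution is T_8(x).
With y = sum_k a_k x^k, matching x^k gives (k+2)(k+1) a_{k+2} = (k^2 - n^2) a_k = (k - 8)(k + 8) a_k. The right side vanishes at k = 8, so the series with the parity of 8 terminates at degree 8.
Standard normalization: leading coefficient of T_n is 2^(n-1), so a_8 = 2^7 = 128. Work downward with a_k = (k+1)(k+2) a_{k+2} / ((k - 8)(k + 8)):
  a_6 = (7)(8)(128) / ((6 - 8)(6 + 8)) = 7168/(-28) = -256
  a_4 = (5)(6)(-256) / ((4 - 8)(4 + 8)) = -7680/(-48) = 160
  a_2 = (3)(4)(160) / ((2 - 8)(2 + 8)) = 1920/(-60) = -32
  a_0 = (1)(2)(-32) / ((0 - 8)(0 + 8)) = -64/(-64) = 1
Hence T_8(x) = 128 x^8 - 256 x^6 + 160 x^4 - 32 x^2 + 1.

T_8(x); series = 128 x^8 - 256 x^6 + 160 x^4 - 32 x^2 + 1


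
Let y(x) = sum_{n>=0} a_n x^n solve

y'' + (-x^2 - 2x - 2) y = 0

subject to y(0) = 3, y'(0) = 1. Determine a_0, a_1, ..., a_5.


Ansatz: y(x) = sum_{n>=0} a_n x^n, so y'(x) = sum_{n>=1} n a_n x^(n-1) and y''(x) = sum_{n>=2} n(n-1) a_n x^(n-2).
Substitute into P(x) y'' + Q(x) y' + R(x) y = 0 with P(x) = 1, Q(x) = 0, R(x) = -x^2 - 2x - 2, and match powers of x.
Initial conditions: a_0 = 3, a_1 = 1.
Setting the coefficient of each power of x to zero and solving order by order (substituting the coefficients already found):
  x^0: 2 a_2 - 2 a_0 = 0  ->  2 a_2 = 2 a_0 = 6  ->  a_2 = 3
  x^1: 6 a_3 - 2 a_1 - 2 a_0 = 0  ->  6 a_3 = 2 a_1 + 2 a_0 = 8  ->  a_3 = 4/3
  x^2: 12 a_4 - 2 a_2 - 2 a_1 - a_0 = 0  ->  12 a_4 = 2 a_2 + 2 a_1 + a_0 = 11  ->  a_4 = 11/12
  x^3: 20 a_5 - 2 a_3 - 2 a_2 - a_1 = 0  ->  20 a_5 = 2 a_3 + 2 a_2 + a_1 = 29/3  ->  a_5 = 29/60
Truncated series: y(x) = 3 + x + 3 x^2 + (4/3) x^3 + (11/12) x^4 + (29/60) x^5 + O(x^6).

a_0 = 3; a_1 = 1; a_2 = 3; a_3 = 4/3; a_4 = 11/12; a_5 = 29/60


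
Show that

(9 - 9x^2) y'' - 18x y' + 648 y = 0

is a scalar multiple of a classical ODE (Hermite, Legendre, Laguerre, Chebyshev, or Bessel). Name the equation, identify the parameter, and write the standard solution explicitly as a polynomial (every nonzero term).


All three coefficients share the factor 9; dividing through by 9 gives  (1 - x^2) y'' - 2x y' + 72 y = 0.
This matches the Legendre equation (1 - x^2) y'' - 2x y' + n(n+1) y = 0 (note the -2x y' term) with n(n+1) = 72, so n = 8; the polynomial solution is P_8(x).
With y = sum_k a_k x^k, matching x^k gives (k+2)(k+1) a_{k+2} = [k(k+1) - n(n+1)] a_k = (k - 8)(k + 9) a_k. The right side vanishes at k = 8, so the series with the parity of 8 terminates at degree 8.
Standard normalization (P_n(1) = 1): leading coefficient (2n)!/(2^n (n!)^2) = 20922789888000/(256*1625702400) = 6435/128, so a_8 = 6435/128. Work downward with a_k = (k+1)(k+2) a_{k+2} / ((k - 8)(k + 9)):
  a_6 = (7)(8)(6435/128) / ((6 - 8)(6 + 9)) = (45045/16)/(-30) = -3003/32
  a_4 = (5)(6)(-3003/32) / ((4 - 8)(4 + 9)) = (-45045/16)/(-52) = 3465/64
  a_2 = (3)(4)(3465/64) / ((2 - 8)(2 + 9)) = (10395/16)/(-66) = -315/32
  a_0 = (1)(2)(-315/32) / ((0 - 8)(0 + 9)) = (-315/16)/(-72) = 35/128
Hence P_8(x) = 6435 x^8/128 - 3003 x^6/32 + 3465 x^4/64 - 315 x^2/32 + 35/128.

P_8(x); series = 6435 x^8/128 - 3003 x^6/32 + 3465 x^4/64 - 315 x^2/32 + 35/128


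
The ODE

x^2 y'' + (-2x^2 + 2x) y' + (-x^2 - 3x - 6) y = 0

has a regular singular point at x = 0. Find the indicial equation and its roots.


Divide by x^2 to reach normal form y'' + P_1(x) y' + P_2(x) y = 0 with P_1(x) = -2 + 2/x and P_2(x) = -1 - 3/x - 6/x^2.
x = 0 is a singular point because the y'-coefficient -2 + 2/x has a pole at x = 0 and the y-coefficient -1 - 3/x - 6/x^2 has a pole at x = 0.
It is a regular singular point because x P_1(x) = p(x) = 2 - 2x and x^2 P_2(x) = q(x) = -x^2 - 3x - 6 are polynomials, hence analytic at x = 0.
p(0) = 2,  q(0) = -6.
Indicial equation: r(r-1) + p(0) r + q(0) = 0, i.e. r^2 + (p(0) - 1) r + q(0) = 0, i.e. r^2 + 1 r - 6 = 0.
Discriminant: (1)^2 - 4(-6) = 25, so r = (-1 ± 5)/2.
Solving: r_1 = 2, r_2 = -3.

indicial: r^2 + 1 r - 6 = 0; roots r_1 = 2, r_2 = -3


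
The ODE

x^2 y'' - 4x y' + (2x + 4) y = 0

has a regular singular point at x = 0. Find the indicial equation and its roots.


Divide by x^2 to reach normal form y'' + P_1(x) y' + P_2(x) y = 0 with P_1(x) = -4/x and P_2(x) = 2/x + 4/x^2.
x = 0 is a singular point because the y'-coefficient -4/x has a pole at x = 0 and the y-coefficient 2/x + 4/x^2 has a pole at x = 0.
It is a regular singular point because x P_1(x) = p(x) = -4 and x^2 P_2(x) = q(x) = 2x + 4 are polynomials, hence analytic at x = 0.
p(0) = -4,  q(0) = 4.
Indicial equation: r(r-1) + p(0) r + q(0) = 0, i.e. r^2 + (p(0) - 1) r + q(0) = 0, i.e. r^2 - 5 r + 4 = 0.
Discriminant: (-5)^2 - 4(4) = 9, so r = (5 ± 3)/2.
Solving: r_1 = 4, r_2 = 1.

indicial: r^2 - 5 r + 4 = 0; roots r_1 = 4, r_2 = 1


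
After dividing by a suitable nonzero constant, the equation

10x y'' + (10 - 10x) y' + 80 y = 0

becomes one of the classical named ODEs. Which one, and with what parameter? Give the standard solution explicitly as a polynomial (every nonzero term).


All three coefficients share the factor 10; dividing through by 10 gives  x y'' + (1 - x) y' + 8 y = 0.
This matches the Laguerre equation x y'' + (1 - x) y' + n y = 0 with n = 8; the polynomial solution is L_8(x).
With y = sum_k a_k x^k, matching x^k gives (k+1)k a_{k+1} + (k+1) a_{k+1} - k a_k + n a_k = 0, i.e. (k+1)^2 a_{k+1} = (k - n) a_k = (k - 8) a_k. The right side vanishes at k = 8, so the series terminates at degree 8.
Standard normalization L_n(0) = 1 gives a_0 = 1. Work upward with a_{k+1} = (k - 8) a_k / (k+1)^2:
  a_1 = (0 - 8)(1) / 1^2 = -8/1 = -8
  a_2 = (1 - 8)(-8) / 2^2 = 56/4 = 14
  a_3 = (2 - 8)(14) / 3^2 = -84/9 = -28/3
  a_4 = (3 - 8)(-28/3) / 4^2 = (140/3)/16 = 35/12
  a_5 = (4 - 8)(35/12) / 5^2 = (-35/3)/25 = -7/15
  a_6 = (5 - 8)(-7/15) / 6^2 = (7/5)/36 = 7/180
  a_7 = (6 - 8)(7/180) / 7^2 = (-7/90)/49 = -1/630
  a_8 = (7 - 8)(-1/630) / 8^2 = (1/630)/64 = 1/40320
Hence L_8(x) = x^8/40320 - x^7/630 + 7 x^6/180 - 7 x^5/15 + 35 x^4/12 - 28 x^3/3 + 14 x^2 - 8 x + 1.

L_8(x); series = x^8/40320 - x^7/630 + 7 x^6/180 - 7 x^5/15 + 35 x^4/12 - 28 x^3/3 + 14 x^2 - 8 x + 1


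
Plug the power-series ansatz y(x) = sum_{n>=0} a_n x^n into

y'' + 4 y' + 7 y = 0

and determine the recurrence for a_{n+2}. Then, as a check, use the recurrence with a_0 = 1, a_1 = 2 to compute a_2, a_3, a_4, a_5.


Substitute y = sum_n a_n x^n.
y''(x) has coefficient (n+2)(n+1) a_{n+2} at x^n;
4 y'(x) has coefficient 4 (n+1) a_{n+1} at x^n;
7 y(x) has coefficient 7 a_n at x^n.
Matching x^n: (n+2)(n+1) a_{n+2} + 4 (n+1) a_{n+1} + 7 a_n = 0.
Thus a_{n+2} = [-4 (n+1) a_{n+1} - 7 a_n] / ((n+1)(n+2)).

Check with a_0 = 1, a_1 = 2 (apply the recurrence for n = 0, 1, 2, 3): a_0 = 1, a_1 = 2, a_2 = -15/2, a_3 = 23/3, a_4 = -79/24, a_5 = -1/20.

a_(n+2) = [-4 (n+1) a_(n+1) - 7 a_n] / ((n+1)(n+2)); check: a_0 = 1, a_1 = 2, a_2 = -15/2, a_3 = 23/3, a_4 = -79/24, a_5 = -1/20


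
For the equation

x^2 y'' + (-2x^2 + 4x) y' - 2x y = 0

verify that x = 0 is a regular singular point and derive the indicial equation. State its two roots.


Divide by x^2 to reach normal form y'' + P_1(x) y' + P_2(x) y = 0 with P_1(x) = -2 + 4/x and P_2(x) = -2/x.
x = 0 is a singular point because the y'-coefficient -2 + 4/x has a pole at x = 0 and the y-coefficient -2/x has a pole at x = 0.
It is a regular singular point because x P_1(x) = p(x) = 4 - 2x and x^2 P_2(x) = q(x) = -2x are polynomials, hence analytic at x = 0.
p(0) = 4,  q(0) = 0.
Indicial equation: r(r-1) + p(0) r + q(0) = 0, i.e. r^2 + (p(0) - 1) r + q(0) = 0, i.e. r^2 + 3 r = 0.
Discriminant: (3)^2 - 4(0) = 9, so r = (-3 ± 3)/2.
Solving: r_1 = 0, r_2 = -3.

indicial: r^2 + 3 r = 0; roots r_1 = 0, r_2 = -3


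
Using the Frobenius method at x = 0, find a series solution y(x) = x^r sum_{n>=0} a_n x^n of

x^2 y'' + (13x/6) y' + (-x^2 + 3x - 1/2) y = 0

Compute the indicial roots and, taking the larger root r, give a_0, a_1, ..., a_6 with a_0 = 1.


Write in Frobenius form y'' + (p(x)/x) y' + (q(x)/x^2) y = 0:
  p(x) = 13/6,  q(x) = -x^2 + 3x - 1/2.
Indicial equation: r(r-1) + (13/6) r + (-1/2) = 0 -> roots r_1 = 1/3, r_2 = -3/2.
Take r = r_1 = 1/3. Let y(x) = x^r sum_{n>=0} a_n x^n with a_0 = 1.
Substitute y = x^r sum a_n x^n and match x^{r+n}. The recurrence is
  D(n) a_n + 3 a_{n-1} - 1 a_{n-2} = 0,  where D(n) = (r+n)(r+n-1) + (13/6)(r+n) + (-1/2).
  a_n = [-3 a_{n-1} + 1 a_{n-2}] / D(n).
Since the indicial polynomial factors as (r - r_1)(r - r_2), D(n) = (r_1 + n - r_1)(r_1 + n - r_2) = n(n + 11/6).
Evaluating step by step (a_0 = 1):
  n = 1: D(1) = 1(1 + 11/6) = 17/6; numerator = -3(1) = -3; a_1 = (-3)/(17/6) = -18/17
  n = 2: D(2) = 2(2 + 11/6) = 23/3; numerator = -3(-18/17) + 1(1) = 71/17; a_2 = (71/17)/(23/3) = 213/391
  n = 3: D(3) = 3(3 + 11/6) = 29/2; numerator = -3(213/391) + 1(-18/17) = -1053/391; a_3 = (-1053/391)/(29/2) = -2106/11339
  n = 4: D(4) = 4(4 + 11/6) = 70/3; numerator = -3(-2106/11339) + 1(213/391) = 735/667; a_4 = (735/667)/(70/3) = 63/1334
  n = 5: D(5) = 5(5 + 11/6) = 205/6; numerator = -3(63/1334) + 1(-2106/11339) = -7425/22678; a_5 = (-7425/22678)/(205/6) = -4455/464899
  n = 6: D(6) = 6(6 + 11/6) = 47; numerator = -3(-4455/464899) + 1(63/1334) = 70641/929798; a_6 = (70641/929798)/(47) = 1503/929798

r = 1/3; a_0 = 1; a_1 = -18/17; a_2 = 213/391; a_3 = -2106/11339; a_4 = 63/1334; a_5 = -4455/464899; a_6 = 1503/929798


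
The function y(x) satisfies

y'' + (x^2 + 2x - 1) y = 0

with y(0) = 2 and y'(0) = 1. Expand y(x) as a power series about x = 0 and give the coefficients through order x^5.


Ansatz: y(x) = sum_{n>=0} a_n x^n, so y'(x) = sum_{n>=1} n a_n x^(n-1) and y''(x) = sum_{n>=2} n(n-1) a_n x^(n-2).
Substitute into P(x) y'' + Q(x) y' + R(x) y = 0 with P(x) = 1, Q(x) = 0, R(x) = x^2 + 2x - 1, and match powers of x.
Initial conditions: a_0 = 2, a_1 = 1.
Setting the coefficient of each power of x to zero and solving order by order (substituting the coefficients already found):
  x^0: 2 a_2 - a_0 = 0  ->  2 a_2 = a_0 = 2  ->  a_2 = 1
  x^1: 6 a_3 - a_1 + 2 a_0 = 0  ->  6 a_3 = a_1 - 2 a_0 = -3  ->  a_3 = -1/2
  x^2: 12 a_4 - a_2 + 2 a_1 + a_0 = 0  ->  12 a_4 = a_2 - 2 a_1 - a_0 = -3  ->  a_4 = -1/4
  x^3: 20 a_5 - a_3 + 2 a_2 + a_1 = 0  ->  20 a_5 = a_3 - 2 a_2 - a_1 = -7/2  ->  a_5 = -7/40
Truncated series: y(x) = 2 + x + x^2 - (1/2) x^3 - (1/4) x^4 - (7/40) x^5 + O(x^6).

a_0 = 2; a_1 = 1; a_2 = 1; a_3 = -1/2; a_4 = -1/4; a_5 = -7/40


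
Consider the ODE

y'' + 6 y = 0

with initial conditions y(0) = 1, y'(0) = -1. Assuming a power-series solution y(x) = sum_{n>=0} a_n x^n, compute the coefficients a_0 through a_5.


Ansatz: y(x) = sum_{n>=0} a_n x^n, so y'(x) = sum_{n>=1} n a_n x^(n-1) and y''(x) = sum_{n>=2} n(n-1) a_n x^(n-2).
Substitute into P(x) y'' + Q(x) y' + R(x) y = 0 with P(x) = 1, Q(x) = 0, R(x) = 6, and match powers of x.
Initial conditions: a_0 = 1, a_1 = -1.
Setting the coefficient of each power of x to zero and solving order by order (substituting the coefficients already found):
  x^0: 2 a_2 + 6 a_0 = 0  ->  2 a_2 = -6 a_0 = -6  ->  a_2 = -3
  x^1: 6 a_3 + 6 a_1 = 0  ->  6 a_3 = -6 a_1 = 6  ->  a_3 = 1
  x^2: 12 a_4 + 6 a_2 = 0  ->  12 a_4 = -6 a_2 = 18  ->  a_4 = 3/2
  x^3: 20 a_5 + 6 a_3 = 0  ->  20 a_5 = -6 a_3 = -6  ->  a_5 = -3/10
Truncated series: y(x) = 1 - x - 3 x^2 + x^3 + (3/2) x^4 - (3/10) x^5 + O(x^6).

a_0 = 1; a_1 = -1; a_2 = -3; a_3 = 1; a_4 = 3/2; a_5 = -3/10


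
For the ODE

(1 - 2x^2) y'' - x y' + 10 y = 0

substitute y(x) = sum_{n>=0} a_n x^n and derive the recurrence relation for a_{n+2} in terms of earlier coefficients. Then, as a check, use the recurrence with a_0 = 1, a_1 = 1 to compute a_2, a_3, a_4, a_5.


Substitute y = sum_n a_n x^n.
(1 - 2 x^2) y'' contributes (n+2)(n+1) a_{n+2} - 2 n(n-1) a_n at x^n.
-x y'(x) contributes -n a_n at x^n.
10 y(x) contributes 10 a_n at x^n.
Matching x^n: (n+2)(n+1) a_{n+2} + (-2 n(n-1) - n + 10) a_n = 0.
Thus a_{n+2} = (2 n(n-1) + n - 10) / ((n+1)(n+2)) * a_n.

Check with a_0 = 1, a_1 = 1 (apply the recurrence for n = 0, 1, 2, 3): a_0 = 1, a_1 = 1, a_2 = -5, a_3 = -3/2, a_4 = 5/3, a_5 = -3/8.

a_(n+2) = (2 n(n-1) + n - 10) / ((n+1)(n+2)) * a_n; check: a_0 = 1, a_1 = 1, a_2 = -5, a_3 = -3/2, a_4 = 5/3, a_5 = -3/8


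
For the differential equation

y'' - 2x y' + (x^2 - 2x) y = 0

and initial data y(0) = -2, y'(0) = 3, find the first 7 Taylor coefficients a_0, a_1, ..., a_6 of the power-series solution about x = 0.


Ansatz: y(x) = sum_{n>=0} a_n x^n, so y'(x) = sum_{n>=1} n a_n x^(n-1) and y''(x) = sum_{n>=2} n(n-1) a_n x^(n-2).
Substitute into P(x) y'' + Q(x) y' + R(x) y = 0 with P(x) = 1, Q(x) = -2x, R(x) = x^2 - 2x, and match powers of x.
Initial conditions: a_0 = -2, a_1 = 3.
Setting the coefficient of each power of x to zero and solving order by order (substituting the coefficients already found):
  x^0: 2 a_2 = 0  ->  a_2 = 0
  x^1: 6 a_3 - 2 a_1 - 2 a_0 = 0  ->  6 a_3 = 2 a_1 + 2 a_0 = 2  ->  a_3 = 1/3
  x^2: 12 a_4 - 4 a_2 - 2 a_1 + a_0 = 0  ->  12 a_4 = 4 a_2 + 2 a_1 - a_0 = 8  ->  a_4 = 2/3
  x^3: 20 a_5 - 6 a_3 - 2 a_2 + a_1 = 0  ->  20 a_5 = 6 a_3 + 2 a_2 - a_1 = -1  ->  a_5 = -1/20
  x^4: 30 a_6 - 8 a_4 - 2 a_3 + a_2 = 0  ->  30 a_6 = 8 a_4 + 2 a_3 - a_2 = 6  ->  a_6 = 1/5
Truncated series: y(x) = -2 + 3 x + (1/3) x^3 + (2/3) x^4 - (1/20) x^5 + (1/5) x^6 + O(x^7).

a_0 = -2; a_1 = 3; a_2 = 0; a_3 = 1/3; a_4 = 2/3; a_5 = -1/20; a_6 = 1/5


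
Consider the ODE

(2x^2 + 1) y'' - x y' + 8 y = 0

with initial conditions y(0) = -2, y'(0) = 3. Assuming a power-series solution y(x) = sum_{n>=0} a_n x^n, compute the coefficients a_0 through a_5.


Ansatz: y(x) = sum_{n>=0} a_n x^n, so y'(x) = sum_{n>=1} n a_n x^(n-1) and y''(x) = sum_{n>=2} n(n-1) a_n x^(n-2).
Substitute into P(x) y'' + Q(x) y' + R(x) y = 0 with P(x) = 2x^2 + 1, Q(x) = -x, R(x) = 8, and match powers of x.
Initial conditions: a_0 = -2, a_1 = 3.
Setting the coefficient of each power of x to zero and solving order by order (substituting the coefficients already found):
  x^0: 2 a_2 + 8 a_0 = 0  ->  2 a_2 = -8 a_0 = 16  ->  a_2 = 8
  x^1: 6 a_3 + 7 a_1 = 0  ->  6 a_3 = -7 a_1 = -21  ->  a_3 = -7/2
  x^2: 12 a_4 + 10 a_2 = 0  ->  12 a_4 = -10 a_2 = -80  ->  a_4 = -20/3
  x^3: 20 a_5 + 17 a_3 = 0  ->  20 a_5 = -17 a_3 = 119/2  ->  a_5 = 119/40
Truncated series: y(x) = -2 + 3 x + 8 x^2 - (7/2) x^3 - (20/3) x^4 + (119/40) x^5 + O(x^6).

a_0 = -2; a_1 = 3; a_2 = 8; a_3 = -7/2; a_4 = -20/3; a_5 = 119/40


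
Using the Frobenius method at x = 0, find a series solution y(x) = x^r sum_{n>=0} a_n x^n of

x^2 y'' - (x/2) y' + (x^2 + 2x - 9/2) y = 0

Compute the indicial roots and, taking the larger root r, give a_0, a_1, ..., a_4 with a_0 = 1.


Write in Frobenius form y'' + (p(x)/x) y' + (q(x)/x^2) y = 0:
  p(x) = -1/2,  q(x) = x^2 + 2x - 9/2.
Indicial equation: r(r-1) + (-1/2) r + (-9/2) = 0 -> roots r_1 = 3, r_2 = -3/2.
Take r = r_1 = 3. Let y(x) = x^r sum_{n>=0} a_n x^n with a_0 = 1.
Substitute y = x^r sum a_n x^n and match x^{r+n}. The recurrence is
  D(n) a_n + 2 a_{n-1} + 1 a_{n-2} = 0,  where D(n) = (r+n)(r+n-1) + (-1/2)(r+n) + (-9/2).
  a_n = [-2 a_{n-1} - 1 a_{n-2}] / D(n).
Since the indicial polynomial factors as (r - r_1)(r - r_2), D(n) = (r_1 + n - r_1)(r_1 + n - r_2) = n(n + 9/2).
Evaluating step by step (a_0 = 1):
  n = 1: D(1) = 1(1 + 9/2) = 11/2; numerator = -2(1) = -2; a_1 = (-2)/(11/2) = -4/11
  n = 2: D(2) = 2(2 + 9/2) = 13; numerator = -2(-4/11) - 1(1) = -3/11; a_2 = (-3/11)/(13) = -3/143
  n = 3: D(3) = 3(3 + 9/2) = 45/2; numerator = -2(-3/143) - 1(-4/11) = 58/143; a_3 = (58/143)/(45/2) = 116/6435
  n = 4: D(4) = 4(4 + 9/2) = 34; numerator = -2(116/6435) - 1(-3/143) = -97/6435; a_4 = (-97/6435)/(34) = -97/218790

r = 3; a_0 = 1; a_1 = -4/11; a_2 = -3/143; a_3 = 116/6435; a_4 = -97/218790
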